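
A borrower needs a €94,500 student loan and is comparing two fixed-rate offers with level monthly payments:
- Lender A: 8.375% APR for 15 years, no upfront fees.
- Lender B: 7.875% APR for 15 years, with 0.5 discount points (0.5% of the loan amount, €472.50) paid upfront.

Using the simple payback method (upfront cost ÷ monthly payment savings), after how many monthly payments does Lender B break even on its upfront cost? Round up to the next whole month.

18 months

Lender A: at 8.375% the monthly rate is 0.0069792, so the payment is 94,500 × 0.0069792 / (1 − 1.0069792^−180) = €923.67.
Lender B: monthly rate = 7.875%/12 = 0.0065625; payment = 94,500 × 0.0065625 / (1 − (1+0.0065625)^−180) = €896.29.
Monthly savings = €923.67 − €896.29 = €27.38.
Break-even = €472.50 / €27.38 = 17.26 → 18 months.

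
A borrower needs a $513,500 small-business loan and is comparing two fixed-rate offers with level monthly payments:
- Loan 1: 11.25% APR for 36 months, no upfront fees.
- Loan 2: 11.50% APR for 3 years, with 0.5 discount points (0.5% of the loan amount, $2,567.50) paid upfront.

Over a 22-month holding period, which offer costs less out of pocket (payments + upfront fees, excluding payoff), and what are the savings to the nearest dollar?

Loan 1 by $3,909

Loan 1: at 11.25% the monthly rate is 0.0093750, so the payment is 513,500 × 0.0093750 / (1 − 1.0093750^−36) = $16,872.19.
Loan 2: monthly rate = 11.5%/12 = 0.0095833; payment = 513,500 × 0.0095833 / (1 − (1+0.0095833)^−36) = $16,933.18.
Over 22 months: Loan 1 costs 22 × $16,872.19 = $371,188.18; Loan 2 costs 22 × $16,933.18 + $2,567.50 = $375,097.46.
Loan 1 is cheaper by $375,097.46 − $371,188.18 = $3,909.28.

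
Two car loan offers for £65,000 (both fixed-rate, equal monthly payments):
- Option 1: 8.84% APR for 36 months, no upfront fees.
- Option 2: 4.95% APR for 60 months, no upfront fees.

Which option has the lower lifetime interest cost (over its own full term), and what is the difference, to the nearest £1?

Option 1: monthly rate = 8.84%/12 = 0.0073667; payment = 65,000 × 0.0073667 / (1 − (1+0.0073667)^−36) = £2,062.15.
Total interest on Option 1 = 36 × £2,062.15 − £65,000 = £9,237.40.
Option 2: monthly rate = 4.95%/12 = 0.0041250; payment = 65,000 × 0.0041250 / (1 − (1+0.0041250)^−60) = £1,225.14.
Total interest on Option 2 = 60 × £1,225.14 − £65,000 = £8,508.40.
Option 2 is lower by £729.00.

Option 2 by £729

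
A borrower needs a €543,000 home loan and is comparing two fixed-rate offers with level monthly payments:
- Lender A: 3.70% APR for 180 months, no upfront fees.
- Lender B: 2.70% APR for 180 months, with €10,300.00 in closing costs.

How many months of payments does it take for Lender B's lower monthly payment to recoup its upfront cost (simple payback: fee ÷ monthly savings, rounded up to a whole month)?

40 months

Lender A: at 3.70% the monthly rate is 0.0030833, so the payment is 543,000 × 0.0030833 / (1 − 1.0030833^−180) = €3,935.36.
Lender B: monthly rate = 2.7%/12 = 0.0022500; payment = 543,000 × 0.0022500 / (1 − (1+0.0022500)^−180) = €3,672.01.
Monthly savings = €3,935.36 − €3,672.01 = €263.35.
Break-even = €10,300.00 / €263.35 = 39.11 → 40 months.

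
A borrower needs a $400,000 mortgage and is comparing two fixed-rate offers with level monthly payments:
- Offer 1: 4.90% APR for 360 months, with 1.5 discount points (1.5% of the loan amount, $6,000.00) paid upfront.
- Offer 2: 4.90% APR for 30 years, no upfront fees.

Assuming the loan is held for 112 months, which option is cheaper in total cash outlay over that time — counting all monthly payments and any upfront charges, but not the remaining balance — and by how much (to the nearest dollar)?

Offer 1: at 4.90% the monthly rate is 0.0040833, so the payment is 400,000 × 0.0040833 / (1 − 1.0040833^−360) = $2,122.91.
Offer 2: at 4.90% the monthly rate is 0.0040833, so the payment is 400,000 × 0.0040833 / (1 − 1.0040833^−360) = $2,122.91.
Over 112 months: Offer 1 costs 112 × $2,122.91 + $6,000.00 = $243,765.92; Offer 2 costs 112 × $2,122.91 = $237,765.92.
Offer 2 is cheaper by $243,765.92 − $237,765.92 = $6,000.00.

Offer 2 by $6,000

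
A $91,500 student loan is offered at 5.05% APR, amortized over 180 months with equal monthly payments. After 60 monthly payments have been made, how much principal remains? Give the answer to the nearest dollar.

With monthly rate i = 5.05%/12 = 0.0042083, the balance after k of n payments is P · [(1+i)^n − (1+i)^k] / [(1+i)^n − 1].
(1+0.0042083)^180 = 2.12954971 and (1+0.0042083)^60 = 1.28655768, so the balance is 91,500 × (2.12954971 − 1.28655768) / (2.12954971 − 1) = $68,287.19.

$68,287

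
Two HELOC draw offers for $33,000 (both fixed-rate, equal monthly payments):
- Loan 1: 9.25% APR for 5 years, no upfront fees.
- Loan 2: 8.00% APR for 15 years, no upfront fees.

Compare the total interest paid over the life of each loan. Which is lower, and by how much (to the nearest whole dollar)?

Loan 1: at 9.25% the monthly rate is 0.0077083, so the payment is 33,000 × 0.0077083 / (1 − 1.0077083^−60) = $689.04.
Total interest on Loan 1 = 60 × $689.04 − $33,000 = $8,342.40.
Loan 2: at 8.00% the monthly rate is 0.0066667, so the payment is 33,000 × 0.0066667 / (1 − 1.0066667^−180) = $315.37.
Total interest on Loan 2 = 180 × $315.37 − $33,000 = $23,766.60.
Loan 1 is lower by $15,424.20.

Loan 1 by $15,424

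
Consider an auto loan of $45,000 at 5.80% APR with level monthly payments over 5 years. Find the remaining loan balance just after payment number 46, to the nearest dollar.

With monthly rate i = 5.8%/12 = 0.0048333, the balance after k of n payments is P · [(1+i)^n − (1+i)^k] / [(1+i)^n − 1].
(1+0.0048333)^60 = 1.33549421 and (1+0.0048333)^46 = 1.24831888, so the balance is 45,000 × (1.33549421 − 1.24831888) / (1.33549421 − 1) = $11,692.87.

$11,693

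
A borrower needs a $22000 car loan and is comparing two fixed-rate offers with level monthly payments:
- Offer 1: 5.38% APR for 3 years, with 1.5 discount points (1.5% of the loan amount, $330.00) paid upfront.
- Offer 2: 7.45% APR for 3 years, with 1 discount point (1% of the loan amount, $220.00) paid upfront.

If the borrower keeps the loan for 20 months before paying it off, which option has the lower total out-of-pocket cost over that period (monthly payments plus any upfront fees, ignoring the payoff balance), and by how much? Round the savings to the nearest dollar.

Offer 1 by $304

Offer 1: monthly rate = 5.38%/12 = 0.0044833; payment = 22,000 × 0.0044833 / (1 − (1+0.0044833)^−36) = $663.12.
Offer 2: monthly rate = 7.45%/12 = 0.0062083; payment = 22,000 × 0.0062083 / (1 − (1+0.0062083)^−36) = $683.83.
Over 20 months: Offer 1 costs 20 × $663.12 + $330.00 = $13,592.40; Offer 2 costs 20 × $683.83 + $220.00 = $13,896.60.
Offer 1 is cheaper by $13,896.60 − $13,592.40 = $304.20.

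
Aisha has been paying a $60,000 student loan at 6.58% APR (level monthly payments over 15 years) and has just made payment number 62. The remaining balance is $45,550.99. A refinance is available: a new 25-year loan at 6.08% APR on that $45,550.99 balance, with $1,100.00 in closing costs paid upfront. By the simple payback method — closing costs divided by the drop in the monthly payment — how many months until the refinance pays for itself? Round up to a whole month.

5 months

Current payment = 60,000 × 6.58%/12 / (1 − (1+0.0054833)^−180) = $525.31.
Refinanced payment = 45,550.99 × 0.0050667 / (1 − (1+0.0050667)^−300) = $295.72.
Monthly savings = $525.31 − $295.72 = $229.59.
Break-even = $1,100.00 / $229.59 = 4.79 → 5 months.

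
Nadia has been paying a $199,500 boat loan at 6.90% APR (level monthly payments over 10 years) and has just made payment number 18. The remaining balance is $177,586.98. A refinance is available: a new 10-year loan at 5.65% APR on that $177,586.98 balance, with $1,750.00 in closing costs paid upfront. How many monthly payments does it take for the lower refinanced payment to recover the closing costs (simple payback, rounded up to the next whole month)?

Current payment = 199,500 × 6.9%/12 / (1 − (1+0.0057500)^−120) = $2,306.10.
Refinanced payment = 177,586.98 × 0.0047083 / (1 − (1+0.0047083)^−120) = $1,940.51.
Monthly savings = $2,306.10 − $1,940.51 = $365.59.
Break-even = $1,750.00 / $365.59 = 4.79 → 5 months.

5 months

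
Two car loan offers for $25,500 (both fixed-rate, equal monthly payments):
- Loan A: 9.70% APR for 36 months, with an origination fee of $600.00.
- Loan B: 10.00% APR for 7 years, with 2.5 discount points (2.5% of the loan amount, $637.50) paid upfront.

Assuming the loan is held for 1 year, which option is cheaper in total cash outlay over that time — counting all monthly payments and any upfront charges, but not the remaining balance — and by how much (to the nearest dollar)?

Loan B by $4,713

Loan A: monthly rate = 9.7%/12 = 0.0080833; payment = 25,500 × 0.0080833 / (1 − (1+0.0080833)^−36) = $819.23.
Loan B: at 10.00% the monthly rate is 0.0083333, so the payment is 25,500 × 0.0083333 / (1 − 1.0083333^−84) = $423.33.
Over 12 months: Loan A costs 12 × $819.23 + $600.00 = $10,430.76; Loan B costs 12 × $423.33 + $637.50 = $5,717.46.
Loan B is cheaper by $10,430.76 − $5,717.46 = $4,713.30.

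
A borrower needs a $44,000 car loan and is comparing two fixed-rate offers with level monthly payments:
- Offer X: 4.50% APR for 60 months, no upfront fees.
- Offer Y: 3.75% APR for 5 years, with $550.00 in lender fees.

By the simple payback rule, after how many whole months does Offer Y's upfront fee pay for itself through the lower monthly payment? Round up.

37 months

Offer X: monthly rate = 4.5%/12 = 0.0037500; payment = 44,000 × 0.0037500 / (1 − (1+0.0037500)^−60) = $820.29.
Offer Y: at 3.75% the monthly rate is 0.0031250, so the payment is 44,000 × 0.0031250 / (1 − 1.0031250^−60) = $805.37.
Monthly savings = $820.29 − $805.37 = $14.92.
Break-even = $550.00 / $14.92 = 36.86 → 37 months.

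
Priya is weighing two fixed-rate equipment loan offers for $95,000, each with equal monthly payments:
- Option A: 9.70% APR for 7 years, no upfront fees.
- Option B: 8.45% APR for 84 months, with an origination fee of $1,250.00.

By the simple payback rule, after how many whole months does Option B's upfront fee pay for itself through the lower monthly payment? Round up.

Option A: at 9.70% the monthly rate is 0.0080833, so the payment is 95,000 × 0.0080833 / (1 − 1.0080833^−84) = $1,562.43.
Option B: at 8.45% the monthly rate is 0.0070417, so the payment is 95,000 × 0.0070417 / (1 − 1.0070417^−84) = $1,502.08.
Monthly savings = $1,562.43 − $1,502.08 = $60.35.
Break-even = $1,250.00 / $60.35 = 20.71 → 21 months.

21 months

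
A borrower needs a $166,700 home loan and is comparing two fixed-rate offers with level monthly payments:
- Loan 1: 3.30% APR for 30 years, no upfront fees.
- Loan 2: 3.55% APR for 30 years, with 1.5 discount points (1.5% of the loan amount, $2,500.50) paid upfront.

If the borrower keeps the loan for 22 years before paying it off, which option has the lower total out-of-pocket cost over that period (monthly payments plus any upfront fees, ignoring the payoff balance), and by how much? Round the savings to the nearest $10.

Loan 1 by $8,610

Loan 1: monthly rate = 3.3%/12 = 0.0027500; payment = 166,700 × 0.0027500 / (1 − (1+0.0027500)^−360) = $730.07.
Loan 2: monthly rate = 3.55%/12 = 0.0029583; payment = 166,700 × 0.0029583 / (1 − (1+0.0029583)^−360) = $753.22.
Over 264 months: Loan 1 costs 264 × $730.07 = $192,738.48; Loan 2 costs 264 × $753.22 + $2,500.50 = $201,350.58.
Loan 1 is cheaper by $201,350.58 − $192,738.48 = $8,612.10.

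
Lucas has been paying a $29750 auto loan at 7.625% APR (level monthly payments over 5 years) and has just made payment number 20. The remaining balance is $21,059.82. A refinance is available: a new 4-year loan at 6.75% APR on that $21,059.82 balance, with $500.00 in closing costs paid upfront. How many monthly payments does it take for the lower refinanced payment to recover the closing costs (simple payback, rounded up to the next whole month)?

Current payment = 29,750 × 7.625%/12 / (1 − (1+0.0063542)^−60) = $597.90.
Refinanced payment = 21,059.82 × 0.0056250 / (1 − (1+0.0056250)^−48) = $501.86.
Monthly savings = $597.90 − $501.86 = $96.04.
Break-even = $500.00 / $96.04 = 5.21 → 6 months.

6 months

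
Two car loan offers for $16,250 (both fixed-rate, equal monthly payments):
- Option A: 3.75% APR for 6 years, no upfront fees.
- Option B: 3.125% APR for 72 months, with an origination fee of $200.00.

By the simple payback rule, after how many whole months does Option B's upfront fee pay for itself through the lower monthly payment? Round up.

44 months

Option A: at 3.75% the monthly rate is 0.0031250, so the payment is 16,250 × 0.0031250 / (1 − 1.0031250^−72) = $252.39.
Option B: at 3.125% the monthly rate is 0.0026042, so the payment is 16,250 × 0.0026042 / (1 − 1.0026042^−72) = $247.81.
Monthly savings = $252.39 − $247.81 = $4.58.
Break-even = $200.00 / $4.58 = 43.67 → 44 months.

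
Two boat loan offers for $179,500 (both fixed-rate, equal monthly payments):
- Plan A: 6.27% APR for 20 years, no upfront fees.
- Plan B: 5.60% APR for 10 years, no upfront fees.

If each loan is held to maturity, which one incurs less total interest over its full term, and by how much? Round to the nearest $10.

Plan B by $80,550

Plan A: monthly rate = 6.27%/12 = 0.0052250; payment = 179,500 × 0.0052250 / (1 − (1+0.0052250)^−240) = $1,314.11.
Total interest on Plan A = 240 × $1,314.11 − $179,500 = $135,886.40.
Plan B: at 5.60% the monthly rate is 0.0046667, so the payment is 179,500 × 0.0046667 / (1 − 1.0046667^−120) = $1,956.95.
Total interest on Plan B = 120 × $1,956.95 − $179,500 = $55,334.00.
Plan B is lower by $80,552.40.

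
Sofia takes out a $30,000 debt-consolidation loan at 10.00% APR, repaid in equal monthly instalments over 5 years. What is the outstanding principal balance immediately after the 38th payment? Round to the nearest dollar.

$12,764

With monthly rate i = 10%/12 = 0.0083333, the balance after k of n payments is P · [(1+i)^n − (1+i)^k] / [(1+i)^n − 1].
(1+0.0083333)^60 = 1.64530893 and (1+0.0083333)^38 = 1.37074516, so the balance is 30,000 × (1.64530893 − 1.37074516) / (1.64530893 − 1) = $12,764.29.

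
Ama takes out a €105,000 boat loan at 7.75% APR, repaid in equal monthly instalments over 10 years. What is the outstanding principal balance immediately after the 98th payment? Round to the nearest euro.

With monthly rate i = 7.75%/12 = 0.0064583, the balance after k of n payments is P · [(1+i)^n − (1+i)^k] / [(1+i)^n − 1].
(1+0.0064583)^120 = 2.16519000 and (1+0.0064583)^98 = 1.87926667, so the balance is 105,000 × (2.16519000 − 1.87926667) / (2.16519000 − 1) = €25,765.71.

€25,766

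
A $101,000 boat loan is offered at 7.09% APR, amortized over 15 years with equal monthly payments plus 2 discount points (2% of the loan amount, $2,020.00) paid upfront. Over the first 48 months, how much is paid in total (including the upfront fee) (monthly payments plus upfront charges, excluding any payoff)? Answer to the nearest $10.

Monthly rate = 7.09%/12 = 0.0059083; payment = 101,000 × 0.0059083 / (1 − (1+0.0059083)^−180) = $912.91.
Total outlay = 48 × $912.91 + $2,020.00 = $45,839.68.

$45,840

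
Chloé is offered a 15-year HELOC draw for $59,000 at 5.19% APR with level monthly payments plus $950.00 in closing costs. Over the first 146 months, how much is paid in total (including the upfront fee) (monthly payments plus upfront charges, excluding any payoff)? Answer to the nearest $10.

$69,920

Monthly rate = 5.19%/12 = 0.0043250; payment = 59,000 × 0.0043250 / (1 − (1+0.0043250)^−180) = $472.43.
Total outlay = 146 × $472.43 + $950.00 = $69,924.78.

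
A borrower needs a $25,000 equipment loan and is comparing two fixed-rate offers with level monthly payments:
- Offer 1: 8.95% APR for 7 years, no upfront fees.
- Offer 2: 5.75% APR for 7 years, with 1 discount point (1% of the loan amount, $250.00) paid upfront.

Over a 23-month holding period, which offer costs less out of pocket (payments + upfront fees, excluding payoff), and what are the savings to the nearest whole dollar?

Offer 2 by $655

Offer 1: at 8.95% the monthly rate is 0.0074583, so the payment is 25,000 × 0.0074583 / (1 − 1.0074583^−84) = $401.59.
Offer 2: at 5.75% the monthly rate is 0.0047917, so the payment is 25,000 × 0.0047917 / (1 − 1.0047917^−84) = $362.23.
Over 23 months: Offer 1 costs 23 × $401.59 = $9,236.57; Offer 2 costs 23 × $362.23 + $250.00 = $8,581.29.
Offer 2 is cheaper by $9,236.57 − $8,581.29 = $655.28.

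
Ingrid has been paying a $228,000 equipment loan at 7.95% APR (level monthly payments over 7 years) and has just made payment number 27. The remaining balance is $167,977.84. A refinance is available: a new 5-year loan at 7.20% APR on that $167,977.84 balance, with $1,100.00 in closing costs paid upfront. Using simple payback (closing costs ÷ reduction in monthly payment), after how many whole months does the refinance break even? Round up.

Current payment = 228,000 × 7.95%/12 / (1 − (1+0.0066250)^−84) = $3,547.98.
Refinanced payment = 167,977.84 × 0.0060000 / (1 − (1+0.0060000)^−60) = $3,342.04.
Monthly savings = $3,547.98 − $3,342.04 = $205.94.
Break-even = $1,100.00 / $205.94 = 5.34 → 6 months.

6 months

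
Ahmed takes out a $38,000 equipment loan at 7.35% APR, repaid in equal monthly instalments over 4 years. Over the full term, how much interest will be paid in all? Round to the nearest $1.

At 7.35% the monthly rate is 0.0061250, so the payment is 38,000 × 0.0061250 / (1 − 1.0061250^−48) = $916.14.
Total paid = 48 × $916.14 = $43,974.72; interest = $43,974.72 − $38,000 = $5,974.72.

$5,975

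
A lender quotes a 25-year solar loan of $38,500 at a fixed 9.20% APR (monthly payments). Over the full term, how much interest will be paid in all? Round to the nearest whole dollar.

$60,014

Monthly rate = 9.2%/12 = 0.0076667; payment = 38,500 × 0.0076667 / (1 − (1+0.0076667)^−300) = $328.38.
Total paid = 300 × $328.38 = $98,514.00; interest = $98,514.00 − $38,500 = $60,014.00.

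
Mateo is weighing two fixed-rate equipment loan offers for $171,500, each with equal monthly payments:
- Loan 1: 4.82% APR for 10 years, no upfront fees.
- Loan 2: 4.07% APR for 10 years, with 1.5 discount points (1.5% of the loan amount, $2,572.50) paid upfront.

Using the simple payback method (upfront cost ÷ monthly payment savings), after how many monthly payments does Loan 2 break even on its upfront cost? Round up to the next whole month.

Loan 1: at 4.82% the monthly rate is 0.0040167, so the payment is 171,500 × 0.0040167 / (1 − 1.0040167^−120) = $1,803.97.
Loan 2: at 4.07% the monthly rate is 0.0033917, so the payment is 171,500 × 0.0033917 / (1 − 1.0033917^−120) = $1,742.07.
Monthly savings = $1,803.97 − $1,742.07 = $61.90.
Break-even = $2,572.50 / $61.90 = 41.56 → 42 months.

42 months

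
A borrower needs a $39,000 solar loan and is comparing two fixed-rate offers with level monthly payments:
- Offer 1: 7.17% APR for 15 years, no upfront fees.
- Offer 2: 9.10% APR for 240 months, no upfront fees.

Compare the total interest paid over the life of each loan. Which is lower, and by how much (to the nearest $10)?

Offer 1: at 7.17% the monthly rate is 0.0059750, so the payment is 39,000 × 0.0059750 / (1 − 1.0059750^−180) = $354.26.
Total interest on Offer 1 = 180 × $354.26 − $39,000 = $24,766.80.
Offer 2: monthly rate = 9.1%/12 = 0.0075833; payment = 39,000 × 0.0075833 / (1 − (1+0.0075833)^−240) = $353.41.
Total interest on Offer 2 = 240 × $353.41 − $39,000 = $45,818.40.
Offer 1 is lower by $21,051.60.

Offer 1 by $21,050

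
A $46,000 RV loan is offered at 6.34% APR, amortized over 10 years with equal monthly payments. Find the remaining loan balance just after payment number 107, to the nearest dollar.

With monthly rate i = 6.34%/12 = 0.0052833, the balance after k of n payments is P · [(1+i)^n − (1+i)^k] / [(1+i)^n − 1].
(1+0.0052833)^120 = 1.88199251 and (1+0.0052833)^107 = 1.75738785, so the balance is 46,000 × (1.88199251 − 1.75738785) / (1.88199251 − 1) = $6,498.71.

$6,499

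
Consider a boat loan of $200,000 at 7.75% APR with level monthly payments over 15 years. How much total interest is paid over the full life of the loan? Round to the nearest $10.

Monthly rate = 7.75%/12 = 0.0064583; payment = 200,000 × 0.0064583 / (1 − (1+0.0064583)^−180) = $1,882.55.
Total paid = 180 × $1,882.55 = $338,859.00; interest = $338,859.00 − $200,000 = $138,859.00.

$138,860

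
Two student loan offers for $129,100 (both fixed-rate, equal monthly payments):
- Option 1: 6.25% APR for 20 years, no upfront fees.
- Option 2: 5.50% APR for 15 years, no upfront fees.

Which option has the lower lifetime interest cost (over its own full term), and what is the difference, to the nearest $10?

Option 2 by $36,600

Option 1: monthly rate = 6.25%/12 = 0.0052083; payment = 129,100 × 0.0052083 / (1 − (1+0.0052083)^−240) = $943.63.
Total interest on Option 1 = 240 × $943.63 − $129,100 = $97,371.20.
Option 2: monthly rate = 5.5%/12 = 0.0045833; payment = 129,100 × 0.0045833 / (1 − (1+0.0045833)^−180) = $1,054.85.
Total interest on Option 2 = 180 × $1,054.85 − $129,100 = $60,773.00.
Option 2 is lower by $36,598.20.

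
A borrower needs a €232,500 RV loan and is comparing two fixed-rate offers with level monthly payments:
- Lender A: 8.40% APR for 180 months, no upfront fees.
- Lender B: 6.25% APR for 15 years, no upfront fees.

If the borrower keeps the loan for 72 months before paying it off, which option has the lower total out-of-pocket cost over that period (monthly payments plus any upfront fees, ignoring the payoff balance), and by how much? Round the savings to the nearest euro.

Lender A: monthly rate = 8.4%/12 = 0.0070000; payment = 232,500 × 0.0070000 / (1 − (1+0.0070000)^−180) = €2,275.91.
Lender B: at 6.25% the monthly rate is 0.0052083, so the payment is 232,500 × 0.0052083 / (1 − 1.0052083^−180) = €1,993.51.
Over 72 months: Lender A costs 72 × €2,275.91 = €163,865.52; Lender B costs 72 × €1,993.51 = €143,532.72.
Lender B is cheaper by €163,865.52 − €143,532.72 = €20,332.80.

Lender B by €20,333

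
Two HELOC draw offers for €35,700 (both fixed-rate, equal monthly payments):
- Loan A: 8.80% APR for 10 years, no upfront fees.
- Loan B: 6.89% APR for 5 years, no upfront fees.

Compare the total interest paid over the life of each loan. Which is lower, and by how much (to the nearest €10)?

Loan A: at 8.80% the monthly rate is 0.0073333, so the payment is 35,700 × 0.0073333 / (1 − 1.0073333^−120) = €448.38.
Total interest on Loan A = 120 × €448.38 − €35,700 = €18,105.60.
Loan B: at 6.89% the monthly rate is 0.0057417, so the payment is 35,700 × 0.0057417 / (1 − 1.0057417^−60) = €705.05.
Total interest on Loan B = 60 × €705.05 − €35,700 = €6,603.00.
Loan B is lower by €11,502.60.

Loan B by €11,500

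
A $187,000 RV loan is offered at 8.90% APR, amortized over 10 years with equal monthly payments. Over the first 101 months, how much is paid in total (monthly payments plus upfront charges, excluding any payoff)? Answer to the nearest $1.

Monthly rate = 8.9%/12 = 0.0074167; payment = 187,000 × 0.0074167 / (1 − (1+0.0074167)^−120) = $2,358.73.
Total outlay = 101 × $2,358.73 = $238,231.73.

$238,232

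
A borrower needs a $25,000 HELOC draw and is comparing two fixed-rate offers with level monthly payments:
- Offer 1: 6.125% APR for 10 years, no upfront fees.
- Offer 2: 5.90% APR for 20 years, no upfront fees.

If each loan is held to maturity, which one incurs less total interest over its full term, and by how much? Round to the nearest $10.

Offer 1 by $9,150

Offer 1: monthly rate = 6.125%/12 = 0.0051042; payment = 25,000 × 0.0051042 / (1 − (1+0.0051042)^−120) = $279.12.
Total interest on Offer 1 = 120 × $279.12 − $25,000 = $8,494.40.
Offer 2: at 5.90% the monthly rate is 0.0049167, so the payment is 25,000 × 0.0049167 / (1 − 1.0049167^−240) = $177.67.
Total interest on Offer 2 = 240 × $177.67 − $25,000 = $17,640.80.
Offer 1 is lower by $9,146.40.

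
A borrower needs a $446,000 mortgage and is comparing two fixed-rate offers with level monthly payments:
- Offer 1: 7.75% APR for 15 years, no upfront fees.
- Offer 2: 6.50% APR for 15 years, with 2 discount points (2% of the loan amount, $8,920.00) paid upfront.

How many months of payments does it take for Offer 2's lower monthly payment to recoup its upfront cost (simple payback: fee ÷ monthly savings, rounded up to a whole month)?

Offer 1: monthly rate = 7.75%/12 = 0.0064583; payment = 446,000 × 0.0064583 / (1 − (1+0.0064583)^−180) = $4,198.09.
Offer 2: monthly rate = 6.5%/12 = 0.0054167; payment = 446,000 × 0.0054167 / (1 − (1+0.0054167)^−180) = $3,885.14.
Monthly savings = $4,198.09 − $3,885.14 = $312.95.
Break-even = $8,920.00 / $312.95 = 28.50 → 29 months.

29 months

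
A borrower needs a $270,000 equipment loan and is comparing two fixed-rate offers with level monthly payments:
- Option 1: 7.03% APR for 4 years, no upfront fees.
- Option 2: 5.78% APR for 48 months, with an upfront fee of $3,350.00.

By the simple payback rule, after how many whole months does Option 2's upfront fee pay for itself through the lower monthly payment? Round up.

Option 1: at 7.03% the monthly rate is 0.0058583, so the payment is 270,000 × 0.0058583 / (1 − 1.0058583^−48) = $6,469.24.
Option 2: at 5.78% the monthly rate is 0.0048167, so the payment is 270,000 × 0.0048167 / (1 − 1.0048167^−48) = $6,313.76.
Monthly savings = $6,469.24 − $6,313.76 = $155.48.
Break-even = $3,350.00 / $155.48 = 21.55 → 22 months.

22 months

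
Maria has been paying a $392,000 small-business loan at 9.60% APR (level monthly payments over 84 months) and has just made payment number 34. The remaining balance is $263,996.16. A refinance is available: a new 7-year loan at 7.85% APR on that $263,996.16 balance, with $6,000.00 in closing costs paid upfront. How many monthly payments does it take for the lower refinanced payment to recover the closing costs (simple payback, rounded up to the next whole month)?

3 months

Current payment = 392,000 × 9.6%/12 / (1 − (1+0.0080000)^−84) = $6,426.93.
Refinanced payment = 263,996.16 × 0.0065417 / (1 − (1+0.0065417)^−84) = $4,095.00.
Monthly savings = $6,426.93 − $4,095.00 = $2,331.93.
Break-even = $6,000.00 / $2,331.93 = 2.57 → 3 months.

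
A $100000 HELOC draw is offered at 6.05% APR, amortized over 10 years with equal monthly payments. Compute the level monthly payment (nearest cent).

$1,112.72

At 6.05% the monthly rate is 0.0050417, so the payment is 100,000 × 0.0050417 / (1 − 1.0050417^−120) = $1,112.72.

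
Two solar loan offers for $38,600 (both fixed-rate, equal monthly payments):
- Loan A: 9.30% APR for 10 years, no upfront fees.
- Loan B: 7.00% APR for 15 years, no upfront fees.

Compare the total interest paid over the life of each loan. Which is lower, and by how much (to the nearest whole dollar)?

Loan A: at 9.30% the monthly rate is 0.0077500, so the payment is 38,600 × 0.0077500 / (1 − 1.0077500^−120) = $495.26.
Total interest on Loan A = 120 × $495.26 − $38,600 = $20,831.20.
Loan B: monthly rate = 7%/12 = 0.0058333; payment = 38,600 × 0.0058333 / (1 − (1+0.0058333)^−180) = $346.95.
Total interest on Loan B = 180 × $346.95 − $38,600 = $23,851.00.
Loan A is lower by $3,019.80.

Loan A by $3,020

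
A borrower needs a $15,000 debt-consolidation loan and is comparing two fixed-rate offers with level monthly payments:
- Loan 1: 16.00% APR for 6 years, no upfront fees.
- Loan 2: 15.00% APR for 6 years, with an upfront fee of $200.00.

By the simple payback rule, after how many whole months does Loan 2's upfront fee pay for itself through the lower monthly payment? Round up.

Loan 1: monthly rate = 16%/12 = 0.0133333; payment = 15,000 × 0.0133333 / (1 − (1+0.0133333)^−72) = $325.38.
Loan 2: monthly rate = 15%/12 = 0.0125000; payment = 15,000 × 0.0125000 / (1 − (1+0.0125000)^−72) = $317.18.
Monthly savings = $325.38 − $317.18 = $8.20.
Break-even = $200.00 / $8.20 = 24.39 → 25 months.

25 months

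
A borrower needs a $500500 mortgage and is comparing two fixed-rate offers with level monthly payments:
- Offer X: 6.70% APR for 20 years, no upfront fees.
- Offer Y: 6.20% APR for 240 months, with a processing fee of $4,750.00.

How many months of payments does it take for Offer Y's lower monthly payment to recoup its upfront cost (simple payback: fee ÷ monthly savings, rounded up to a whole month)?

Offer X: at 6.70% the monthly rate is 0.0055833, so the payment is 500,500 × 0.0055833 / (1 − 1.0055833^−240) = $3,790.76.
Offer Y: monthly rate = 6.2%/12 = 0.0051667; payment = 500,500 × 0.0051667 / (1 − (1+0.0051667)^−240) = $3,643.72.
Monthly savings = $3,790.76 − $3,643.72 = $147.04.
Break-even = $4,750.00 / $147.04 = 32.30 → 33 months.

33 months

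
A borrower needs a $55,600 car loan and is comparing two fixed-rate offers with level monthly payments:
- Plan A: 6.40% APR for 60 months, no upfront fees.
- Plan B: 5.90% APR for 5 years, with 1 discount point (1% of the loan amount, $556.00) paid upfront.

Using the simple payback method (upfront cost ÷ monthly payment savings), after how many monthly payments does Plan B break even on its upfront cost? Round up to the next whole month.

Plan A: at 6.40% the monthly rate is 0.0053333, so the payment is 55,600 × 0.0053333 / (1 − 1.0053333^−60) = $1,085.28.
Plan B: at 5.90% the monthly rate is 0.0049167, so the payment is 55,600 × 0.0049167 / (1 − 1.0049167^−60) = $1,072.32.
Monthly savings = $1,085.28 − $1,072.32 = $12.96.
Break-even = $556.00 / $12.96 = 42.90 → 43 months.

43 months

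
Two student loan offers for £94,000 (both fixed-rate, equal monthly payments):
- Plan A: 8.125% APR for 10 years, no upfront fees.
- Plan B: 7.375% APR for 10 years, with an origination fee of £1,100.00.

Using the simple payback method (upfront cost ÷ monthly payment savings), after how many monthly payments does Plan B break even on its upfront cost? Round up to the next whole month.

Plan A: at 8.125% the monthly rate is 0.0067708, so the payment is 94,000 × 0.0067708 / (1 − 1.0067708^−120) = £1,146.70.
Plan B: at 7.375% the monthly rate is 0.0061458, so the payment is 94,000 × 0.0061458 / (1 − 1.0061458^−120) = £1,109.67.
Monthly savings = £1,146.70 − £1,109.67 = £37.03.
Break-even = £1,100.00 / £37.03 = 29.71 → 30 months.

30 months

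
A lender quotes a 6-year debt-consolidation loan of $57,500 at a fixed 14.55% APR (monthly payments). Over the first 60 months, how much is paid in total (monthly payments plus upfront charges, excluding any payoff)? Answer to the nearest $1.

$72,110

At 14.55% the monthly rate is 0.0121250, so the payment is 57,500 × 0.0121250 / (1 − 1.0121250^−72) = $1,201.83.
Total outlay = 60 × $1,201.83 = $72,109.80.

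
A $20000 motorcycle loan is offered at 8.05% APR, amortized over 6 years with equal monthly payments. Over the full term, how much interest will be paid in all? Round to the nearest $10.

$5,280

Monthly rate = 8.05%/12 = 0.0067083; payment = 20,000 × 0.0067083 / (1 − (1+0.0067083)^−72) = $351.15.
Total paid = 72 × $351.15 = $25,282.80; interest = $25,282.80 − $20,000 = $5,282.80.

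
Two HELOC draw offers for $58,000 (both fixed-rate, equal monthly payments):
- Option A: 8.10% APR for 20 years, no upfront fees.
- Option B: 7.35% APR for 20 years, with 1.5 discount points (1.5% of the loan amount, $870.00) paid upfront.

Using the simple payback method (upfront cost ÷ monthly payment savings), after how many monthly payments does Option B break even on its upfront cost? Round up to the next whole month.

Option A: at 8.10% the monthly rate is 0.0067500, so the payment is 58,000 × 0.0067500 / (1 − 1.0067500^−240) = $488.75.
Option B: at 7.35% the monthly rate is 0.0061250, so the payment is 58,000 × 0.0061250 / (1 − 1.0061250^−240) = $461.94.
Monthly savings = $488.75 − $461.94 = $26.81.
Break-even = $870.00 / $26.81 = 32.45 → 33 months.

33 months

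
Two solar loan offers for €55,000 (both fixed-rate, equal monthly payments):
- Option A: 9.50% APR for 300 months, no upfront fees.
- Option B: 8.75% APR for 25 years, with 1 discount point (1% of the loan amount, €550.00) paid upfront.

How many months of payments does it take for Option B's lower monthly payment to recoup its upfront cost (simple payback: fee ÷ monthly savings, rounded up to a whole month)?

20 months

Option A: at 9.50% the monthly rate is 0.0079167, so the payment is 55,000 × 0.0079167 / (1 − 1.0079167^−300) = €480.53.
Option B: at 8.75% the monthly rate is 0.0072917, so the payment is 55,000 × 0.0072917 / (1 − 1.0072917^−300) = €452.18.
Monthly savings = €480.53 − €452.18 = €28.35.
Break-even = €550.00 / €28.35 = 19.40 → 20 months.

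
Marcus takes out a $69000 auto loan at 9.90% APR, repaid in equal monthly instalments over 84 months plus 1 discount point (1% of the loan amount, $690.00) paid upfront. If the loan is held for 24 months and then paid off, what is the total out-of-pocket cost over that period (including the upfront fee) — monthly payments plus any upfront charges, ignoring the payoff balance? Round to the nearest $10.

$28,100

Monthly rate = 9.9%/12 = 0.0082500; payment = 69,000 × 0.0082500 / (1 − (1+0.0082500)^−84) = $1,141.92.
Total outlay = 24 × $1,141.92 + $690.00 = $28,096.08.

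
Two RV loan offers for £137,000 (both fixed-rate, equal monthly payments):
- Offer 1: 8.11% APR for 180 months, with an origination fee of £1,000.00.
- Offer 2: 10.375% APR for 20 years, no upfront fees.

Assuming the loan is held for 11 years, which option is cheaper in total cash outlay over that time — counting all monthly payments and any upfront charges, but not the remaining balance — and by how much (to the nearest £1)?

Offer 1: at 8.11% the monthly rate is 0.0067583, so the payment is 137,000 × 0.0067583 / (1 − 1.0067583^−180) = £1,317.96.
Offer 2: monthly rate = 10.375%/12 = 0.0086458; payment = 137,000 × 0.0086458 / (1 − (1+0.0086458)^−240) = £1,356.30.
Over 132 months: Offer 1 costs 132 × £1,317.96 + £1,000.00 = £174,970.72; Offer 2 costs 132 × £1,356.30 = £179,031.60.
Offer 1 is cheaper by £179,031.60 − £174,970.72 = £4,060.88.

Offer 1 by £4,061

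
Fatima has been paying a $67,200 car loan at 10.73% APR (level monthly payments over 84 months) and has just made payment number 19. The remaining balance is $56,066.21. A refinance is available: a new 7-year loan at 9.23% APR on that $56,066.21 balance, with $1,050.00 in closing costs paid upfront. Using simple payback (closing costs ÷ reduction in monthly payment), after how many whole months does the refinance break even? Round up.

5 months

Current payment = 67,200 × 10.73%/12 / (1 − (1+0.0089417)^−84) = $1,141.11.
Refinanced payment = 56,066.21 × 0.0076917 / (1 − (1+0.0076917)^−84) = $908.61.
Monthly savings = $1,141.11 − $908.61 = $232.50.
Break-even = $1,050.00 / $232.50 = 4.52 → 5 months.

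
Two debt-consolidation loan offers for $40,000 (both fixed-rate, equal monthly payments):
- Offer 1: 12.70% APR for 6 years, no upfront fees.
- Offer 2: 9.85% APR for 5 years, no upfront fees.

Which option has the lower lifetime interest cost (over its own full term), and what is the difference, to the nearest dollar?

Offer 2 by $6,542

Offer 1: monthly rate = 12.7%/12 = 0.0105833; payment = 40,000 × 0.0105833 / (1 − (1+0.0105833)^−72) = $796.64.
Total interest on Offer 1 = 72 × $796.64 − $40,000 = $17,358.08.
Offer 2: at 9.85% the monthly rate is 0.0082083, so the payment is 40,000 × 0.0082083 / (1 − 1.0082083^−60) = $846.93.
Total interest on Offer 2 = 60 × $846.93 − $40,000 = $10,815.80.
Offer 2 is lower by $6,542.28.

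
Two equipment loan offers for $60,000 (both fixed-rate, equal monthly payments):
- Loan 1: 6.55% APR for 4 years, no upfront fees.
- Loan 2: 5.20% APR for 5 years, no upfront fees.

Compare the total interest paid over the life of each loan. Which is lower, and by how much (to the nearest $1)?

Loan 1: at 6.55% the monthly rate is 0.0054583, so the payment is 60,000 × 0.0054583 / (1 − 1.0054583^−48) = $1,424.28.
Total interest on Loan 1 = 48 × $1,424.28 − $60,000 = $8,365.44.
Loan 2: at 5.20% the monthly rate is 0.0043333, so the payment is 60,000 × 0.0043333 / (1 − 1.0043333^−60) = $1,137.78.
Total interest on Loan 2 = 60 × $1,137.78 − $60,000 = $8,266.80.
Loan 2 is lower by $98.64.

Loan 2 by $99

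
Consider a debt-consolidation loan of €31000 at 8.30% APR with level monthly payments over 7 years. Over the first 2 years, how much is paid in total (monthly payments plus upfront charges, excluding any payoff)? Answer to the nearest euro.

€11,708

At 8.30% the monthly rate is 0.0069167, so the payment is 31,000 × 0.0069167 / (1 − 1.0069167^−84) = €487.82.
Total outlay = 24 × €487.82 = €11,707.68.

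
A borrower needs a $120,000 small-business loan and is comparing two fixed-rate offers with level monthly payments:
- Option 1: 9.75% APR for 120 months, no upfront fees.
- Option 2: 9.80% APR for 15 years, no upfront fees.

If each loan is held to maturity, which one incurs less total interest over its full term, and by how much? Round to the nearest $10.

Option 1 by $41,170

Option 1: monthly rate = 9.75%/12 = 0.0081250; payment = 120,000 × 0.0081250 / (1 − (1+0.0081250)^−120) = $1,569.24.
Total interest on Option 1 = 120 × $1,569.24 − $120,000 = $68,308.80.
Option 2: monthly rate = 9.8%/12 = 0.0081667; payment = 120,000 × 0.0081667 / (1 − (1+0.0081667)^−180) = $1,274.88.
Total interest on Option 2 = 180 × $1,274.88 − $120,000 = $109,478.40.
Option 1 is lower by $41,169.60.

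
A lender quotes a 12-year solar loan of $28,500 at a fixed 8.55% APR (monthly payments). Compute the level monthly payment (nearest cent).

Monthly rate = 8.55%/12 = 0.0071250; payment = 28,500 × 0.0071250 / (1 − (1+0.0071250)^−144) = $317.16.

$317.16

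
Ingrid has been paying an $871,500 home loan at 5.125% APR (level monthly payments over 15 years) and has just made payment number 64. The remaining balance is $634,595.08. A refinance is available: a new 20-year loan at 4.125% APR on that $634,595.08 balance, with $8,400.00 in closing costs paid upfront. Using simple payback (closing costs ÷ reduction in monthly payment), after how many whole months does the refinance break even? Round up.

3 months

Current payment = 871,500 × 5.125%/12 / (1 − (1+0.0042708)^−180) = $6,948.65.
Refinanced payment = 634,595.08 × 0.0034375 / (1 − (1+0.0034375)^−240) = $3,887.45.
Monthly savings = $6,948.65 − $3,887.45 = $3,061.20.
Break-even = $8,400.00 / $3,061.20 = 2.74 → 3 months.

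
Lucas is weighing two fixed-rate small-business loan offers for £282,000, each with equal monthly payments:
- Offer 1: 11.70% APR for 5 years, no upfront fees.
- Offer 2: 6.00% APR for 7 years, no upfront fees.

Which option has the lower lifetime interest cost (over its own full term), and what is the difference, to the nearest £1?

Offer 2 by £27,769

Offer 1: monthly rate = 11.7%/12 = 0.0097500; payment = 282,000 × 0.0097500 / (1 − (1+0.0097500)^−60) = £6,230.27.
Total interest on Offer 1 = 60 × £6,230.27 − £282,000 = £91,816.20.
Offer 2: at 6.00% the monthly rate is 0.0050000, so the payment is 282,000 × 0.0050000 / (1 − 1.0050000^−84) = £4,119.61.
Total interest on Offer 2 = 84 × £4,119.61 − £282,000 = £64,047.24.
Offer 2 is lower by £27,768.96.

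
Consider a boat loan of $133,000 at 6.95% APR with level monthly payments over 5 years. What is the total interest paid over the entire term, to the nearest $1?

$24,825

At 6.95% the monthly rate is 0.0057917, so the payment is 133,000 × 0.0057917 / (1 − 1.0057917^−60) = $2,630.42.
Total paid = 60 × $2,630.42 = $157,825.20; interest = $157,825.20 − $133,000 = $24,825.20.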